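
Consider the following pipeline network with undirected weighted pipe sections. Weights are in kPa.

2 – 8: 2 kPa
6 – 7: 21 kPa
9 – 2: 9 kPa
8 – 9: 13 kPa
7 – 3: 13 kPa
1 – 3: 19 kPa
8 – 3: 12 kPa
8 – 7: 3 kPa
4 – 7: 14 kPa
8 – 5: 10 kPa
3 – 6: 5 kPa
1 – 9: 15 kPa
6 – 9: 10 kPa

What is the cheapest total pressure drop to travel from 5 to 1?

Settle nodes by increasing distance from 5:
5: 0
8: 10  (via 5)
2: 12  (via 8)
7: 13  (via 8)
9: 21  (via 2)
3: 22  (via 8)
4: 27  (via 7)
6: 27  (via 3)
1: 36  (via 9)
Shortest route: 5–8–2–9–1 = 36 kPa.

36 kPa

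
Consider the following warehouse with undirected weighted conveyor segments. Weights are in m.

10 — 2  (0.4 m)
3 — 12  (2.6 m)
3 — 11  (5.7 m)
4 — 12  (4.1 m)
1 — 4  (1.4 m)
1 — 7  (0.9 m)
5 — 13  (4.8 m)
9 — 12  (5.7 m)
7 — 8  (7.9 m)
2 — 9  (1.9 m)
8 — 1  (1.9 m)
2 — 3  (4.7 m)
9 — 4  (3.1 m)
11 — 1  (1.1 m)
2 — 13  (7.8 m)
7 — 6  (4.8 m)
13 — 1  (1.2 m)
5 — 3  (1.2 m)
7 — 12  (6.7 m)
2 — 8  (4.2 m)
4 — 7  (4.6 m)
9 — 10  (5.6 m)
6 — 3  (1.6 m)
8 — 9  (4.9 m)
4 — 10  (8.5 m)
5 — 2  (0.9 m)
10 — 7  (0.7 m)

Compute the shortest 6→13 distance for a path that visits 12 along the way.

10.9 m

Shortest 6→12: 6–3–12 = 4.2
Shortest 12→13: 12–4–1–13 = 6.7
Total via 12: 4.2 + 6.7 = 10.9 m.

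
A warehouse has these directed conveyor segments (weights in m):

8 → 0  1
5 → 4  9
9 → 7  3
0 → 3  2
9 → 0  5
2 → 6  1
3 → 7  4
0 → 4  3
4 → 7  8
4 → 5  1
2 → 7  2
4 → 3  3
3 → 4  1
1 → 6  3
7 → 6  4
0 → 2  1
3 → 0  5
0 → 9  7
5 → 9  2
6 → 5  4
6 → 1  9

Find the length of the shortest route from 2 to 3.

Candidate routes:
2–6–5–9–0–4–3: 1+4+2+5+3+3 = 18
2–6–5–4–3: 1+4+9+3 = 17
2–6–5–9–0–3: 1+4+2+5+2 = 14
The minimum is 14 m via 2–6–5–9–0–3.

14 m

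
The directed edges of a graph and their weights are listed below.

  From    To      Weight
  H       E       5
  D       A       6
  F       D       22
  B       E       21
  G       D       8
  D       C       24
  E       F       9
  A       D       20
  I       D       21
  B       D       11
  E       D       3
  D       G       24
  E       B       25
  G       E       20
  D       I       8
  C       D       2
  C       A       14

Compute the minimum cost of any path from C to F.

55

Running Dijkstra from C:
C: 0
D: 2  (via C)
A: 8  (via D)
I: 10  (via D)
G: 26  (via D)
E: 46  (via G)
F: 55  (via E)
Shortest route: C–D–G–E–F = 55.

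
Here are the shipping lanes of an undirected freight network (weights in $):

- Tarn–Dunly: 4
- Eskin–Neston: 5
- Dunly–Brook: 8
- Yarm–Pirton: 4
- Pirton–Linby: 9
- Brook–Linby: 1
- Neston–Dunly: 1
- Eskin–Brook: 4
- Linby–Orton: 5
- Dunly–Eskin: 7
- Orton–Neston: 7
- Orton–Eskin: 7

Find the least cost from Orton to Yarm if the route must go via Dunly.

Best Orton to Dunly: Orton → Neston → Dunly costing 8
Shortest Dunly→Yarm: Dunly → Brook → Linby → Pirton → Yarm = 22
Total via Dunly: 8 + 22 = $30.

$30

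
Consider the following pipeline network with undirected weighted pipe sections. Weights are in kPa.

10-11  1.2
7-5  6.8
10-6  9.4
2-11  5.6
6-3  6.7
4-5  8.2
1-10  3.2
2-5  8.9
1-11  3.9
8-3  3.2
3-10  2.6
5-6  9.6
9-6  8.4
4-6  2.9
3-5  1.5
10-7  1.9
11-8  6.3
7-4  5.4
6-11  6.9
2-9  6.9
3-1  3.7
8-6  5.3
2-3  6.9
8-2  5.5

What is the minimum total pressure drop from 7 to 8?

Compare a few routes:
7 → 5 → 3 → 8: 6.8+1.5+3.2 = 11.5
7 → 10 → 3 → 8: 1.9+2.6+3.2 = 7.7
7 → 10 → 11 → 8: 1.9+1.2+6.3 = 9.4
Cheapest is 7 → 10 → 3 → 8 at 7.7 kPa.

7.7 kPa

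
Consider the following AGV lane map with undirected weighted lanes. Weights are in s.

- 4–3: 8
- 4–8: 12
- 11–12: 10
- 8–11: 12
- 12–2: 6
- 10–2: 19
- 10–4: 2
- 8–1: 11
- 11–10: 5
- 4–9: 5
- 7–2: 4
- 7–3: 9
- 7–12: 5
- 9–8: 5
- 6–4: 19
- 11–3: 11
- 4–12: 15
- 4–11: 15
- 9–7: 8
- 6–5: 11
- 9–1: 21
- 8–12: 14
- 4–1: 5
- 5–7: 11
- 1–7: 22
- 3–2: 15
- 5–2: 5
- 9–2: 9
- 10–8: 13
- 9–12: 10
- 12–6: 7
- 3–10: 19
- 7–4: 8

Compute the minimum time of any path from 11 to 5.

Settle nodes by increasing distance from 11:
11: 0
10: 5  (via 11)
4: 7  (via 10)
12: 10  (via 11)
3: 11  (via 11)
1: 12  (via 4)
8: 12  (via 11)
9: 12  (via 4)
7: 15  (via 4)
2: 16  (via 12)
6: 17  (via 12)
5: 21  (via 2)
Shortest route: 11 → 12 → 2 → 5 = 21 s.

21 s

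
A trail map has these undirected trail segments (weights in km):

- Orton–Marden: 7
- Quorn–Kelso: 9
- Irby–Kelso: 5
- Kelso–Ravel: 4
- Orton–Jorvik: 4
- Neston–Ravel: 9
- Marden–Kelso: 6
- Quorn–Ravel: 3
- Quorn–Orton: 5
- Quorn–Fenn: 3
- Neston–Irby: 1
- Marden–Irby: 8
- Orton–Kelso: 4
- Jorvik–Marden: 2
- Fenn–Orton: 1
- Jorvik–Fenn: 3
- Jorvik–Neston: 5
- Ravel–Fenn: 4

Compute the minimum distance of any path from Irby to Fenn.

Running Dijkstra from Irby:
Irby: 0
Neston: 1  (via Irby)
Kelso: 5  (via Irby)
Jorvik: 6  (via Neston)
Marden: 8  (via Irby)
Ravel: 9  (via Kelso)
Fenn: 9  (via Jorvik)
Shortest route: Irby–Neston–Jorvik–Fenn = 9 km.

9 km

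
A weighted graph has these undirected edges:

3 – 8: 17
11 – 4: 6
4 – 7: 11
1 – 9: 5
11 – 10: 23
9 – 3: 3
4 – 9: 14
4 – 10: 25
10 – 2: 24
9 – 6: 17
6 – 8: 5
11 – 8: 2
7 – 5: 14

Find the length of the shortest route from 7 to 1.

30

Compare a few routes:
7 - 4 - 9 - 1: 11+14+5 = 30
7 - 4 - 11 - 8 - 3 - 9 - 1: 11+6+2+17+3+5 = 44
The minimum is 30 via 7 - 4 - 9 - 1.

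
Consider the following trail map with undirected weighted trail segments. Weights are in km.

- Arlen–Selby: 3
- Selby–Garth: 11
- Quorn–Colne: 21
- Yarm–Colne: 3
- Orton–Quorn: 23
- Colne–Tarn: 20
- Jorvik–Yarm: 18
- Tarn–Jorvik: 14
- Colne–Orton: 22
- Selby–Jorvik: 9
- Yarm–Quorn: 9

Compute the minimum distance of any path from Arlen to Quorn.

39 km

Settle nodes by increasing distance from Arlen:
Arlen: 0
Selby: 3  (via Arlen)
Jorvik: 12  (via Selby)
Garth: 14  (via Selby)
Tarn: 26  (via Jorvik)
Yarm: 30  (via Jorvik)
Colne: 33  (via Yarm)
Quorn: 39  (via Yarm)
Shortest route: Arlen → Selby → Jorvik → Yarm → Quorn = 39 km.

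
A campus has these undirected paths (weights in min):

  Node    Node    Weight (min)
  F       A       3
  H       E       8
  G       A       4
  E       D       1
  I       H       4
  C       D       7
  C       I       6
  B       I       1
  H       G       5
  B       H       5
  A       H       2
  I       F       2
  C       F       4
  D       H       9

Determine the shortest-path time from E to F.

12 min

Candidate routes:
E - H - A - F: 8+2+3 = 13
E - D - C - F: 1+7+4 = 12
E - H - I - F: 8+4+2 = 14
Cheapest is E - D - C - F at 12 min.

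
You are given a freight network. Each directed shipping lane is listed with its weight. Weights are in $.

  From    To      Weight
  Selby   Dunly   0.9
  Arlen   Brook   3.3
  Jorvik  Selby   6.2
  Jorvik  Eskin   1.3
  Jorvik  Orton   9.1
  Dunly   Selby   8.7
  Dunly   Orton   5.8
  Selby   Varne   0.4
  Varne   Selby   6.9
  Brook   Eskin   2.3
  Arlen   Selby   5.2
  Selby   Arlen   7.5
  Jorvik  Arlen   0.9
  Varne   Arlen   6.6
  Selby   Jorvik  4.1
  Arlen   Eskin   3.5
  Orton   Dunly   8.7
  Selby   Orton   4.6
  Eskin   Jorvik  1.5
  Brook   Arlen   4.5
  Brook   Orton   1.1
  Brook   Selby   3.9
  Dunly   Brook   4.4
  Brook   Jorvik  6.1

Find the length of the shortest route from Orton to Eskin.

Compare a few routes:
Orton → Dunly → Brook → Jorvik → Eskin: 8.7+4.4+6.1+1.3 = 20.5
Orton → Dunly → Brook → Eskin: 8.7+4.4+2.3 = 15.4
The minimum is $15.4 via Orton → Dunly → Brook → Eskin.

$15.4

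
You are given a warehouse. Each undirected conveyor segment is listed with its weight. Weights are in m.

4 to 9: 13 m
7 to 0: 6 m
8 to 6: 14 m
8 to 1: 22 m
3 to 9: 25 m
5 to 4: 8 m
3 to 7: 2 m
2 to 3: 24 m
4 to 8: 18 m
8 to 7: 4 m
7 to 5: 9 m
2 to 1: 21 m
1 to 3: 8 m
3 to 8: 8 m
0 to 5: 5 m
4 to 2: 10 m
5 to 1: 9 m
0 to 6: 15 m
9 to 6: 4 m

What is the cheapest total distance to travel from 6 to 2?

27 m

Compare a few routes:
6 → 9 → 4 → 2: 4+13+10 = 27
6 → 0 → 5 → 4 → 2: 15+5+8+10 = 38
Cheapest is 6 → 9 → 4 → 2 at 27 m.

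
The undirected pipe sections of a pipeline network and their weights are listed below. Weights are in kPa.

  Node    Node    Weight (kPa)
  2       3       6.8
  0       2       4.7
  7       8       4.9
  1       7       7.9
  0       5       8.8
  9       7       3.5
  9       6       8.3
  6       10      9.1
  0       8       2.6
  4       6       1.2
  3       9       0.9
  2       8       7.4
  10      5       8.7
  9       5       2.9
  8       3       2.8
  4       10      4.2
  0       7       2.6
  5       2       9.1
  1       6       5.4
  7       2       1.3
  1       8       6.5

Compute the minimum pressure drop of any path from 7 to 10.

15.1 kPa

Enumerating some paths:
7–1–6–4–10: 7.9+5.4+1.2+4.2 = 18.7
7–9–5–10: 3.5+2.9+8.7 = 15.1
7–9–6–4–10: 3.5+8.3+1.2+4.2 = 17.2
The minimum is 15.1 kPa via 7–9–5–10.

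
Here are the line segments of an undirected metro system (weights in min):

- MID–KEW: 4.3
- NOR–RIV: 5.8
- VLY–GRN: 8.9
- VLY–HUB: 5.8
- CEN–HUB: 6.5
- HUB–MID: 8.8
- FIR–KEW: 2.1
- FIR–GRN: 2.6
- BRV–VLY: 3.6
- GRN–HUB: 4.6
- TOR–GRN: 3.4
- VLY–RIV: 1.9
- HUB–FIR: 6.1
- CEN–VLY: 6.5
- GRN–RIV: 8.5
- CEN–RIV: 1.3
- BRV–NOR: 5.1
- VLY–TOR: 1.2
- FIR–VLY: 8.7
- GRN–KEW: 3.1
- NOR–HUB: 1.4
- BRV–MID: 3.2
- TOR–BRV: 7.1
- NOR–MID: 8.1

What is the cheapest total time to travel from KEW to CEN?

10.9 min

Running Dijkstra from KEW:
KEW: 0
FIR: 2.1  (via KEW)
GRN: 3.1  (via KEW)
MID: 4.3  (via KEW)
TOR: 6.5  (via GRN)
BRV: 7.5  (via MID)
HUB: 7.7  (via GRN)
VLY: 7.7  (via TOR)
NOR: 9.1  (via HUB)
RIV: 9.6  (via VLY)
CEN: 10.9  (via RIV)
Shortest route: KEW → GRN → TOR → VLY → RIV → CEN = 10.9 min.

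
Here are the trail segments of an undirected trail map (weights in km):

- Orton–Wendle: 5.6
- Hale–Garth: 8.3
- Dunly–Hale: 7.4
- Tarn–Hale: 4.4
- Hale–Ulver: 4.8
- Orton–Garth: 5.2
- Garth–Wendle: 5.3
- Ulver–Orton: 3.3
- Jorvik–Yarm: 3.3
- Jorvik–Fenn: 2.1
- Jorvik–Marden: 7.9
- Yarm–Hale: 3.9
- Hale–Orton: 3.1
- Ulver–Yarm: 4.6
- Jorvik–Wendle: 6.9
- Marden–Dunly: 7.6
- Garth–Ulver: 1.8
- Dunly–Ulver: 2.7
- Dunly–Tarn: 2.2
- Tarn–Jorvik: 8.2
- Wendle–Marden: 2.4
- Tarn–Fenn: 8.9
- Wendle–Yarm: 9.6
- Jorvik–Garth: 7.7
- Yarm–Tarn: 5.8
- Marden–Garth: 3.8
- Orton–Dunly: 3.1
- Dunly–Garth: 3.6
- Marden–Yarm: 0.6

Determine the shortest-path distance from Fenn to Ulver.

Compare a few routes:
Fenn - Jorvik - Garth - Ulver: 2.1+7.7+1.8 = 11.6
Fenn - Jorvik - Yarm - Ulver: 2.1+3.3+4.6 = 10
Cheapest is Fenn - Jorvik - Yarm - Ulver at 10 km.

10 km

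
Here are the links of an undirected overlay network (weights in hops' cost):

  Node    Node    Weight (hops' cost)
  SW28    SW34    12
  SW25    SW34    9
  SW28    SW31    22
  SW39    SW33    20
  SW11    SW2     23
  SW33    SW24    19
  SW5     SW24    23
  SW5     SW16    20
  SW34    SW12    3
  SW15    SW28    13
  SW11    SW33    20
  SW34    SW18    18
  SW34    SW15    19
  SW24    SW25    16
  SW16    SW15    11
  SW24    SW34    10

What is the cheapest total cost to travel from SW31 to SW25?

Enumerating some paths:
SW31–SW28–SW34–SW24–SW25: 22+12+10+16 = 60
SW31–SW28–SW15–SW34–SW25: 22+13+19+9 = 63
SW31–SW28–SW34–SW25: 22+12+9 = 43
Cheapest is SW31–SW28–SW34–SW25 at 43 hops' cost.

43 hops' cost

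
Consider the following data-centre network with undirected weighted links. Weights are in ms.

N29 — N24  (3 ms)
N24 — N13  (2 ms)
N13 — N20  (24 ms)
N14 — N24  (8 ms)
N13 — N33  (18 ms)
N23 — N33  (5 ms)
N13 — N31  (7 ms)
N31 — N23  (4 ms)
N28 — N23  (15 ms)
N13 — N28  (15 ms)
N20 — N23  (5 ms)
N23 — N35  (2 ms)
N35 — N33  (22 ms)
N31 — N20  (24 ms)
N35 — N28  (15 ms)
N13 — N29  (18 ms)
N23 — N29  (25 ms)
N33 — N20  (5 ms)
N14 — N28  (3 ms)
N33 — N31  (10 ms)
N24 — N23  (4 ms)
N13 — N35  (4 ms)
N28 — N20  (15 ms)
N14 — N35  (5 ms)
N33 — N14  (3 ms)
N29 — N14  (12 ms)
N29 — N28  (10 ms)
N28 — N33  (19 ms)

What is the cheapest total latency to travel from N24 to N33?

9 ms

Candidate routes:
N24 → N13 → N35 → N23 → N33: 2+4+2+5 = 13
N24 → N23 → N35 → N14 → N33: 4+2+5+3 = 14
N24 → N23 → N33: 4+5 = 9
N24 → N14 → N33: 8+3 = 11
The minimum is 9 ms via N24 → N23 → N33.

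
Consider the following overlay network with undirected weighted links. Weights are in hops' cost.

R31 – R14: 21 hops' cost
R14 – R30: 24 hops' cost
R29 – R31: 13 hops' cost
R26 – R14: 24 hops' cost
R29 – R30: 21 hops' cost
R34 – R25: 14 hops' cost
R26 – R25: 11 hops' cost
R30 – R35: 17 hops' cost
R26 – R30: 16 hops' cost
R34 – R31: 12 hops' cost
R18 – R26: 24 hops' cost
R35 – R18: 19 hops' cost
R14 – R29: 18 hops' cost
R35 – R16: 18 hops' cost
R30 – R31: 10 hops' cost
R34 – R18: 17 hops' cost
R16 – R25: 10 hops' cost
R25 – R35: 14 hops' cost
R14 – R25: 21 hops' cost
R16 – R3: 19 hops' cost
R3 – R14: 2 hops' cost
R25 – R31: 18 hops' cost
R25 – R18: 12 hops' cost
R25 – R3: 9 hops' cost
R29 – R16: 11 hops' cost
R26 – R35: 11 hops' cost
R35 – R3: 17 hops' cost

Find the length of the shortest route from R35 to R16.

18 hops' cost

Enumerating some paths:
R35–R25–R16: 14+10 = 24
R35–R16: 18 = 18
Cheapest is R35–R16 at 18 hops' cost.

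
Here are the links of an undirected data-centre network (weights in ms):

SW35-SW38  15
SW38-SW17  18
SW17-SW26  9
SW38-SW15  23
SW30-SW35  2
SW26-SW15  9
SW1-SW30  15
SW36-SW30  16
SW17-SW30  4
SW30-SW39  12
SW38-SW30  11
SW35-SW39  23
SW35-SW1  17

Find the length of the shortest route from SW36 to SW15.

Enumerating some paths:
SW36 → SW30 → SW17 → SW26 → SW15: 16+4+9+9 = 38
SW36 → SW30 → SW38 → SW15: 16+11+23 = 50
Cheapest is SW36 → SW30 → SW17 → SW26 → SW15 at 38 ms.

38 ms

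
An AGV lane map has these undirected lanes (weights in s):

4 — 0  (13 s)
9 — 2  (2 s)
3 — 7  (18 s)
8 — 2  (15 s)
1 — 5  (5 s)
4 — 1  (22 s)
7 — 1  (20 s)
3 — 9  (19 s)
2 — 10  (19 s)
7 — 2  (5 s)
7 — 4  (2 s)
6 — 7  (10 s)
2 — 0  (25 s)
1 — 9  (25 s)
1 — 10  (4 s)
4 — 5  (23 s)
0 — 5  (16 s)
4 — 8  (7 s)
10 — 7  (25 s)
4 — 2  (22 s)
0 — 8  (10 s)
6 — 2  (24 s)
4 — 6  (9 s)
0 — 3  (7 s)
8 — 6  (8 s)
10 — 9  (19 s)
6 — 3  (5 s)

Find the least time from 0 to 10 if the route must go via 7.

Best 0 to 7: 0 → 4 → 7 costing 15
Shortest 7→10: 7 → 2 → 10 = 24
Total via 7: 15 + 24 = 39 s.

39 s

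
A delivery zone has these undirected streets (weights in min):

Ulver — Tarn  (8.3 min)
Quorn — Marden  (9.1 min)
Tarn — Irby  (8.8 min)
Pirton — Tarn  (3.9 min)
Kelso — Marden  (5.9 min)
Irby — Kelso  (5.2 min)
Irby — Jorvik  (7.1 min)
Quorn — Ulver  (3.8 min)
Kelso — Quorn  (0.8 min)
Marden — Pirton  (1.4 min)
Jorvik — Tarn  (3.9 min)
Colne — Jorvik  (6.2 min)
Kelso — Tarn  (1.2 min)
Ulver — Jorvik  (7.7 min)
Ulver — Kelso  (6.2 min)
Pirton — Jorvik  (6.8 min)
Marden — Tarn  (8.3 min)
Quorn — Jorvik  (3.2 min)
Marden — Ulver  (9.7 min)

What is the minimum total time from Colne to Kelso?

Running Dijkstra from Colne:
Colne: 0
Jorvik: 6.2  (via Colne)
Quorn: 9.4  (via Jorvik)
Tarn: 10.1  (via Jorvik)
Kelso: 10.2  (via Quorn)
Shortest route: Colne–Jorvik–Quorn–Kelso = 10.2 min.

10.2 min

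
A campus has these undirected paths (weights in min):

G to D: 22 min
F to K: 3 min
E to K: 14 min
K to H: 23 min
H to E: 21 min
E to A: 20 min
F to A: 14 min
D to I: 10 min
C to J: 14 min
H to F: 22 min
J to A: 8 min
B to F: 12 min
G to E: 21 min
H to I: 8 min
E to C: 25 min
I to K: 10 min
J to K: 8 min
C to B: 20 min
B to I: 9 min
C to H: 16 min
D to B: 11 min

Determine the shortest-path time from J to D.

Enumerating some paths:
J → K → F → B → D: 8+3+12+11 = 34
J → K → I → D: 8+10+10 = 28
The minimum is 28 min via J → K → I → D.

28 min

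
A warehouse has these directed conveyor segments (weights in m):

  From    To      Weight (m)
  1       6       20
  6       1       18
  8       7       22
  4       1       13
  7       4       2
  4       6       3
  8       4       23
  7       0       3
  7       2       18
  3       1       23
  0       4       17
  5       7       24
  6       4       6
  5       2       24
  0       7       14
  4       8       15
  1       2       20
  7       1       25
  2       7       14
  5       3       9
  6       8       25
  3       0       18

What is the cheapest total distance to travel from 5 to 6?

29 m

Compare a few routes:
5 - 2 - 7 - 4 - 6: 24+14+2+3 = 43
5 - 3 - 0 - 4 - 6: 9+18+17+3 = 47
5 - 7 - 4 - 6: 24+2+3 = 29
5 - 3 - 0 - 7 - 4 - 6: 9+18+14+2+3 = 46
Cheapest is 5 - 7 - 4 - 6 at 29 m.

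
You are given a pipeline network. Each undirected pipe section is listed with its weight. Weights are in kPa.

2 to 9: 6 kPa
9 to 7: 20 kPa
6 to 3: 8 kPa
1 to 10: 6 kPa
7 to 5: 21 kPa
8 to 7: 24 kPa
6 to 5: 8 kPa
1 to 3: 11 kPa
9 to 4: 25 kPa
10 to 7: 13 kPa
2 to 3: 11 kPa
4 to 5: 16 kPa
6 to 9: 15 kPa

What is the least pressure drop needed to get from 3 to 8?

Enumerating some paths:
3 - 1 - 10 - 7 - 8: 11+6+13+24 = 54
3 - 6 - 5 - 7 - 8: 8+8+21+24 = 61
3 - 2 - 9 - 7 - 8: 11+6+20+24 = 61
Cheapest is 3 - 1 - 10 - 7 - 8 at 54 kPa.

54 kPa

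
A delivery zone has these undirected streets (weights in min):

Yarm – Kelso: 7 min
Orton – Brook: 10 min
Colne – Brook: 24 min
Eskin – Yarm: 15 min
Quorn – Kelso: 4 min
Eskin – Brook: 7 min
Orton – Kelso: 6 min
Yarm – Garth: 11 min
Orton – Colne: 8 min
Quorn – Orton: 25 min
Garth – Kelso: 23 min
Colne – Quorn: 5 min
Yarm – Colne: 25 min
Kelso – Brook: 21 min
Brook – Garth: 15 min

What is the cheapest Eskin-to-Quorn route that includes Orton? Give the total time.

27 min

Best Eskin to Orton: Eskin → Brook → Orton costing 17
Shortest Orton→Quorn: Orton → Kelso → Quorn = 10
Total via Orton: 17 + 10 = 27 min.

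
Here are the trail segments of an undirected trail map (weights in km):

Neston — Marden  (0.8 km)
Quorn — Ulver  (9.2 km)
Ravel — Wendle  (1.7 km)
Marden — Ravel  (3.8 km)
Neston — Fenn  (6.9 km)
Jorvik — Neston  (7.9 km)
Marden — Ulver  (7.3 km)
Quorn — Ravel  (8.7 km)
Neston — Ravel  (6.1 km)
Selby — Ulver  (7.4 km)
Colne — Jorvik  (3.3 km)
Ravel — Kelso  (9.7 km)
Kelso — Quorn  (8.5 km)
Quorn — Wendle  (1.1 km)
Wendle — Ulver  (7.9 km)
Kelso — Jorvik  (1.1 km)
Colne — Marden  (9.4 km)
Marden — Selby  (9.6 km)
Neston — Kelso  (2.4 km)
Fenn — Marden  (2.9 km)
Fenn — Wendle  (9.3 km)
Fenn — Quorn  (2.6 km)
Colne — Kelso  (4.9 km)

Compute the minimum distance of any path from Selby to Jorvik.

Compare a few routes:
Selby → Marden → Neston → Jorvik: 9.6+0.8+7.9 = 18.3
Selby → Ulver → Marden → Neston → Kelso → Jorvik: 7.4+7.3+0.8+2.4+1.1 = 19
Selby → Marden → Neston → Kelso → Jorvik: 9.6+0.8+2.4+1.1 = 13.9
The minimum is 13.9 km via Selby → Marden → Neston → Kelso → Jorvik.

13.9 km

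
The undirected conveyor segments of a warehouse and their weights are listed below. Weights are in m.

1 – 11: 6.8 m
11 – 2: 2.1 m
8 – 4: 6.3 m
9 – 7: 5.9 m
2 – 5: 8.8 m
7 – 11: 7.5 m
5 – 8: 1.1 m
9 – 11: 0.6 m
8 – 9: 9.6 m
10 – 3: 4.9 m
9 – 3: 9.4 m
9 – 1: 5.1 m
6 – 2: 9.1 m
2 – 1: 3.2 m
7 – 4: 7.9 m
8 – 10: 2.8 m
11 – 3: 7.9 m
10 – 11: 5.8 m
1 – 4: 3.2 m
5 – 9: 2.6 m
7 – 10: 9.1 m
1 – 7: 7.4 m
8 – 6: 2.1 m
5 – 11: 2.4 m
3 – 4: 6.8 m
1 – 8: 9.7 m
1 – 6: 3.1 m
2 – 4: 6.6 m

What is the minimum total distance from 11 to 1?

Settle nodes by increasing distance from 11:
11: 0
9: 0.6  (via 11)
2: 2.1  (via 11)
5: 2.4  (via 11)
8: 3.5  (via 5)
1: 5.3  (via 2)
Shortest route: 11–2–1 = 5.3 m.

5.3 m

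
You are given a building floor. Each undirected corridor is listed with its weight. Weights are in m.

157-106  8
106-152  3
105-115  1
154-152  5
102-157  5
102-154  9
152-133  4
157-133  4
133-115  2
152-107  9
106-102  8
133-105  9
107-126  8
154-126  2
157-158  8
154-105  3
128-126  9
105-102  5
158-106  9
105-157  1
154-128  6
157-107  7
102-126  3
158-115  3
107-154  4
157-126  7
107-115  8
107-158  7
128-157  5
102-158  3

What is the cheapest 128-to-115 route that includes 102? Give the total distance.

Best 128 to 102: 128 → 157 → 102 costing 10
Best 102 to 115: 102 → 158 → 115 costing 6
Total via 102: 10 + 6 = 16 m.

16 m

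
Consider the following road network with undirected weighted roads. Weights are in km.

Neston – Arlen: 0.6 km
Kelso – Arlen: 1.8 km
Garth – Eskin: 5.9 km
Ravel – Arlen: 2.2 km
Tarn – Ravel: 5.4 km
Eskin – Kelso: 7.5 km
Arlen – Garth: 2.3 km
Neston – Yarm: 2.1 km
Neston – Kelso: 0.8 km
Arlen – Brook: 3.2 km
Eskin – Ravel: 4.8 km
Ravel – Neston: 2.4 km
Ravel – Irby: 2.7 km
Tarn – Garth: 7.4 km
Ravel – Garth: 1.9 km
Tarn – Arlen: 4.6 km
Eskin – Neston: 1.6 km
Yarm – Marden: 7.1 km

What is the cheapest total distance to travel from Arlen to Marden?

Shortest distances from Arlen:
Arlen: 0
Neston: 0.6  (via Arlen)
Kelso: 1.4  (via Neston)
Ravel: 2.2  (via Arlen)
Eskin: 2.2  (via Neston)
Garth: 2.3  (via Arlen)
Yarm: 2.7  (via Neston)
Brook: 3.2  (via Arlen)
Tarn: 4.6  (via Arlen)
Irby: 4.9  (via Ravel)
Marden: 9.8  (via Yarm)
Shortest route: Arlen → Neston → Yarm → Marden = 9.8 km.

9.8 km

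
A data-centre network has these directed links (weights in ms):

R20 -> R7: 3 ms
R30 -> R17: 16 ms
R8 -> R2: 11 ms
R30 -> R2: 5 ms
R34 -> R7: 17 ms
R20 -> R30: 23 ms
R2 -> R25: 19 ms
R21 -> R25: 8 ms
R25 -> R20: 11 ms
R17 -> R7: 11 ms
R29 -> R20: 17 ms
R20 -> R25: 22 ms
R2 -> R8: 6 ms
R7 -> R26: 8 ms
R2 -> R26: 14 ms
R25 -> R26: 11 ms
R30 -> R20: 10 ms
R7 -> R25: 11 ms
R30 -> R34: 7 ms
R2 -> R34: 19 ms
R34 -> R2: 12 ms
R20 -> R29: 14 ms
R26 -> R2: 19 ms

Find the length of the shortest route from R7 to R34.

46 ms

Compare a few routes:
R7 → R26 → R2 → R34: 8+19+19 = 46
R7 → R25 → R20 → R30 → R34: 11+11+23+7 = 52
Cheapest is R7 → R26 → R2 → R34 at 46 ms.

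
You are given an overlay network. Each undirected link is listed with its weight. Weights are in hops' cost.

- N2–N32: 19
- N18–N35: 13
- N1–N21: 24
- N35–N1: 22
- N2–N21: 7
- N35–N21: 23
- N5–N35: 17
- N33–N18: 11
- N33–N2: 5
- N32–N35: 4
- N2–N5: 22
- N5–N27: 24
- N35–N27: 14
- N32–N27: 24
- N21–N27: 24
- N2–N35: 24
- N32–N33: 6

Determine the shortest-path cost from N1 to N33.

32 hops' cost

Enumerating some paths:
N1 - N35 - N32 - N33: 22+4+6 = 32
N1 - N21 - N2 - N33: 24+7+5 = 36
Cheapest is N1 - N35 - N32 - N33 at 32 hops' cost.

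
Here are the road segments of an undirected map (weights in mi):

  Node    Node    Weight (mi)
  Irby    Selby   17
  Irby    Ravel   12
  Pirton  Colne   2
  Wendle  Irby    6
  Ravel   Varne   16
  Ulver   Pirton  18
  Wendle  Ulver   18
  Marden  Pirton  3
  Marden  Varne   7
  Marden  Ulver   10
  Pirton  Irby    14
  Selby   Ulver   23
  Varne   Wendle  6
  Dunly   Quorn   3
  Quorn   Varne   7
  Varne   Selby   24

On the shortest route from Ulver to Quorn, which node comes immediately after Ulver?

Candidate routes:
Ulver → Marden → Varne → Quorn: 10+7+7 = 24
Ulver → Pirton → Marden → Varne → Quorn: 18+3+7+7 = 35
Ulver → Wendle → Varne → Quorn: 18+6+7 = 31
Cheapest is Ulver → Marden → Varne → Quorn at 24 mi.
So from Ulver the first move is to Marden.

Marden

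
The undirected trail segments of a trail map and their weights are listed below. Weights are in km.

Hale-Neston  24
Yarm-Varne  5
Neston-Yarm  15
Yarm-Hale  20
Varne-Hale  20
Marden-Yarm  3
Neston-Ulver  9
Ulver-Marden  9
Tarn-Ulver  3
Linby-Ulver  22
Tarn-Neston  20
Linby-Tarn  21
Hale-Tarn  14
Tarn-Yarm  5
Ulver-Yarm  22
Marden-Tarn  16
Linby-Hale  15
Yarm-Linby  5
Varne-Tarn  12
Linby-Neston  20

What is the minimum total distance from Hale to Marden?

Shortest distances from Hale:
Hale: 0
Tarn: 14  (via Hale)
Linby: 15  (via Hale)
Ulver: 17  (via Tarn)
Yarm: 19  (via Tarn)
Varne: 20  (via Hale)
Marden: 22  (via Yarm)
Shortest route: Hale–Tarn–Yarm–Marden = 22 km.

22 km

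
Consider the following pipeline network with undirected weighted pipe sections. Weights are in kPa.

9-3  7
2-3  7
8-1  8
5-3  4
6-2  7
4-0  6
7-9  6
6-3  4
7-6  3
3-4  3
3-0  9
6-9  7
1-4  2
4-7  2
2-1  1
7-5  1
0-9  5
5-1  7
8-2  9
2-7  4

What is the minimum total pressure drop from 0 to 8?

16 kPa

Candidate routes:
0 - 4 - 7 - 2 - 8: 6+2+4+9 = 21
0 - 4 - 1 - 8: 6+2+8 = 16
0 - 4 - 1 - 2 - 8: 6+2+1+9 = 18
0 - 4 - 7 - 2 - 1 - 8: 6+2+4+1+8 = 21
Cheapest is 0 - 4 - 1 - 8 at 16 kPa.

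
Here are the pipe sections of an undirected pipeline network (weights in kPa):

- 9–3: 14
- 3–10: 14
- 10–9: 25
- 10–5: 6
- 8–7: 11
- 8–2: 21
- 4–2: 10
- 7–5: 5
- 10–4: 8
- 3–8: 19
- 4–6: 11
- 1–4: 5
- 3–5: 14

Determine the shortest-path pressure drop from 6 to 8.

Running Dijkstra from 6:
6: 0
4: 11  (via 6)
1: 16  (via 4)
10: 19  (via 4)
2: 21  (via 4)
5: 25  (via 10)
7: 30  (via 5)
3: 33  (via 10)
8: 41  (via 7)
Shortest route: 6–4–10–5–7–8 = 41 kPa.

41 kPa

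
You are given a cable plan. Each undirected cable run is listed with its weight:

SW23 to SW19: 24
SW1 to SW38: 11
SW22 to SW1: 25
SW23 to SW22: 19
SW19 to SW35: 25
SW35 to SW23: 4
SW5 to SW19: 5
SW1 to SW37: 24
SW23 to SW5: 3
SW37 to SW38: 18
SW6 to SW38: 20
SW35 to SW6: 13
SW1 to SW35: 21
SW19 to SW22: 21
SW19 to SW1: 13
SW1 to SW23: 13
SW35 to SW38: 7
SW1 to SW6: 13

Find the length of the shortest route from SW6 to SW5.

20

Shortest distances from SW6:
SW6: 0
SW1: 13  (via SW6)
SW35: 13  (via SW6)
SW23: 17  (via SW35)
SW5: 20  (via SW23)
Shortest route: SW6 → SW35 → SW23 → SW5 = 20.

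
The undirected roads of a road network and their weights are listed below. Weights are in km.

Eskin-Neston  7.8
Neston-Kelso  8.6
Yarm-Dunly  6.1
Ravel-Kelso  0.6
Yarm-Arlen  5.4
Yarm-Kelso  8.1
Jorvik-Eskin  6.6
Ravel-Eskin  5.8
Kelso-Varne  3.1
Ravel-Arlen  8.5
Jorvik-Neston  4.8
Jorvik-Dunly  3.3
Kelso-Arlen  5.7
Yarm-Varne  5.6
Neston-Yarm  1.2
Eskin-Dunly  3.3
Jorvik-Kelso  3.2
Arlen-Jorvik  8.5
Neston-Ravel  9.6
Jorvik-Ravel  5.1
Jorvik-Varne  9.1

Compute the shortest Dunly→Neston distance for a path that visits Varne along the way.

Shortest Dunly→Varne: Dunly → Jorvik → Kelso → Varne = 9.6
Shortest Varne→Neston: Varne → Yarm → Neston = 6.8
Total via Varne: 9.6 + 6.8 = 16.4 km.

16.4 km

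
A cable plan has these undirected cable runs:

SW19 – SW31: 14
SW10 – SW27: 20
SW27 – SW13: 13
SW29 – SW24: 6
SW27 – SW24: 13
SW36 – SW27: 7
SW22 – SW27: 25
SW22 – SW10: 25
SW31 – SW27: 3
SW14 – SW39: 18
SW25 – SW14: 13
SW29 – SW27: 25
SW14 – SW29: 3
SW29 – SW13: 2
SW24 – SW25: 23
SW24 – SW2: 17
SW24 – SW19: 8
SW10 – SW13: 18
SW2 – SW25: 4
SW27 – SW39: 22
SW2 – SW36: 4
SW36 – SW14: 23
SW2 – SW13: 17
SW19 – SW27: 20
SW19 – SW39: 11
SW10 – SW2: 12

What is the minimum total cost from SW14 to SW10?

Candidate routes:
SW14–SW29–SW13–SW2–SW10: 3+2+17+12 = 34
SW14–SW25–SW2–SW10: 13+4+12 = 29
SW14–SW29–SW13–SW10: 3+2+18 = 23
The minimum is 23 via SW14–SW29–SW13–SW10.

23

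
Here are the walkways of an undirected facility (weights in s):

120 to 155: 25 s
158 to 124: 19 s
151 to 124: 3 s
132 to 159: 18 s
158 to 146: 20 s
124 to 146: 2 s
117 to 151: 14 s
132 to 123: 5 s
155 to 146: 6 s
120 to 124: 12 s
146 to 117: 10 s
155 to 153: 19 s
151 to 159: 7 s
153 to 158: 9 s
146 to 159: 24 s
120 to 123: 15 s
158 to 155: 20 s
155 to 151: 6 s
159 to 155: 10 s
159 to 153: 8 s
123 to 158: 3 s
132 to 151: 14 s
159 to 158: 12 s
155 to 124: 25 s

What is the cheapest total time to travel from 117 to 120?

Compare a few routes:
117 - 151 - 124 - 120: 14+3+12 = 29
117 - 151 - 155 - 146 - 124 - 120: 14+6+6+2+12 = 40
117 - 146 - 124 - 120: 10+2+12 = 24
117 - 146 - 155 - 151 - 124 - 120: 10+6+6+3+12 = 37
The minimum is 24 s via 117 - 146 - 124 - 120.

24 s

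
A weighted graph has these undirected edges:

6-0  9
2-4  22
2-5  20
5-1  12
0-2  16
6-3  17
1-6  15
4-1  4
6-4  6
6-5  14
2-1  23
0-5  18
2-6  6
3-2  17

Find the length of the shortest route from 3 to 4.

23

Enumerating some paths:
3 - 6 - 1 - 4: 17+15+4 = 36
3 - 2 - 4: 17+22 = 39
3 - 6 - 4: 17+6 = 23
3 - 2 - 6 - 4: 17+6+6 = 29
The minimum is 23 via 3 - 6 - 4.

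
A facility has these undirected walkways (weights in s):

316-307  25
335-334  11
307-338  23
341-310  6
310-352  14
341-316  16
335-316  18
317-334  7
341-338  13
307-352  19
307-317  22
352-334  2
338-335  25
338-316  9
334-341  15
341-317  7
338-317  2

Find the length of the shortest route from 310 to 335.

27 s

Candidate routes:
310 → 352 → 334 → 335: 14+2+11 = 27
310 → 341 → 317 → 334 → 335: 6+7+7+11 = 31
Cheapest is 310 → 352 → 334 → 335 at 27 s.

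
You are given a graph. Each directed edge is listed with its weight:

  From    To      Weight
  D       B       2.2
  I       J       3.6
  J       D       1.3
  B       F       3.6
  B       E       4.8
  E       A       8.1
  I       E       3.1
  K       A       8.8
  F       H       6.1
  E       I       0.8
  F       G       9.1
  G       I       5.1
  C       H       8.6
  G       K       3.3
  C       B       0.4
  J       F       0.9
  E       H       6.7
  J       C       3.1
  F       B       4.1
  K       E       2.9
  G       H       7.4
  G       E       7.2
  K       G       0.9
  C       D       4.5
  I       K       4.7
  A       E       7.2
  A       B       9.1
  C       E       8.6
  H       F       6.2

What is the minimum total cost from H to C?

Enumerating some paths:
H → F → G → I → J → C: 6.2+9.1+5.1+3.6+3.1 = 27.1
H → F → G → K → E → I → J → C: 6.2+9.1+3.3+2.9+0.8+3.6+3.1 = 29
H → F → B → E → I → J → C: 6.2+4.1+4.8+0.8+3.6+3.1 = 22.6
The minimum is 22.6 via H → F → B → E → I → J → C.

22.6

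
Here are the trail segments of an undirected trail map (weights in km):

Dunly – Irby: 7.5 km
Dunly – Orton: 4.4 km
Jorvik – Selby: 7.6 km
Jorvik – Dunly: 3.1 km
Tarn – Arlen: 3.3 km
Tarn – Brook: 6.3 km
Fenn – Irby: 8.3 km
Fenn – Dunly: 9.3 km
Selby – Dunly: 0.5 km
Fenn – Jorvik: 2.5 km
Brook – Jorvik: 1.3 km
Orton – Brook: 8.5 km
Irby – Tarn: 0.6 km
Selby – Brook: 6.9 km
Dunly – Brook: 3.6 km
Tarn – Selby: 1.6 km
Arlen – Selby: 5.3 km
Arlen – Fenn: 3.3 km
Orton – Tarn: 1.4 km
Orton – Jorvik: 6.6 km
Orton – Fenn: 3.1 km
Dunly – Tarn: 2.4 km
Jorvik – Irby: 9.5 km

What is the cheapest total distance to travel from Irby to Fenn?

Settle nodes by increasing distance from Irby:
Irby: 0
Tarn: 0.6  (via Irby)
Orton: 2  (via Tarn)
Selby: 2.2  (via Tarn)
Dunly: 2.7  (via Selby)
Arlen: 3.9  (via Tarn)
Fenn: 5.1  (via Orton)
Shortest route: Irby–Tarn–Orton–Fenn = 5.1 km.

5.1 km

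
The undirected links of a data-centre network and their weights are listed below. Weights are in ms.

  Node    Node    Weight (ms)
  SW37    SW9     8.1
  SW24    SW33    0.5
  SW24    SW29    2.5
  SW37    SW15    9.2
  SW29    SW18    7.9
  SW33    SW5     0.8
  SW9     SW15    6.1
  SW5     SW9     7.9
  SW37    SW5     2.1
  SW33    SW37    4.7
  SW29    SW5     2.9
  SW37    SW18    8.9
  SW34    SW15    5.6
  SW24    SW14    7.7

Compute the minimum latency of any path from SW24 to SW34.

18.2 ms

Shortest distances from SW24:
SW24: 0
SW33: 0.5  (via SW24)
SW5: 1.3  (via SW33)
SW29: 2.5  (via SW24)
SW37: 3.4  (via SW5)
SW14: 7.7  (via SW24)
SW9: 9.2  (via SW5)
SW18: 10.4  (via SW29)
SW15: 12.6  (via SW37)
SW34: 18.2  (via SW15)
Shortest route: SW24–SW33–SW5–SW37–SW15–SW34 = 18.2 ms.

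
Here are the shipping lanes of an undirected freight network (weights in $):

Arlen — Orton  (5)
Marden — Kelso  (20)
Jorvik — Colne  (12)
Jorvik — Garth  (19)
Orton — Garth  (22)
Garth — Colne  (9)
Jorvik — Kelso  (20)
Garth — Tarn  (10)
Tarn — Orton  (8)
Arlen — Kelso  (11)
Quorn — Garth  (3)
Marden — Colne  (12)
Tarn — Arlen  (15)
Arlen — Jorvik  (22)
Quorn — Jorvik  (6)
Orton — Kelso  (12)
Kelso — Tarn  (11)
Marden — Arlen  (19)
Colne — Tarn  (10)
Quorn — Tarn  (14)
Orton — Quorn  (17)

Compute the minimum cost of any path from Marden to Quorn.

Running Dijkstra from Marden:
Marden: 0
Colne: 12  (via Marden)
Arlen: 19  (via Marden)
Kelso: 20  (via Marden)
Garth: 21  (via Colne)
Tarn: 22  (via Colne)
Jorvik: 24  (via Colne)
Orton: 24  (via Arlen)
Quorn: 24  (via Garth)
Shortest route: Marden–Colne–Garth–Quorn = $24.

$24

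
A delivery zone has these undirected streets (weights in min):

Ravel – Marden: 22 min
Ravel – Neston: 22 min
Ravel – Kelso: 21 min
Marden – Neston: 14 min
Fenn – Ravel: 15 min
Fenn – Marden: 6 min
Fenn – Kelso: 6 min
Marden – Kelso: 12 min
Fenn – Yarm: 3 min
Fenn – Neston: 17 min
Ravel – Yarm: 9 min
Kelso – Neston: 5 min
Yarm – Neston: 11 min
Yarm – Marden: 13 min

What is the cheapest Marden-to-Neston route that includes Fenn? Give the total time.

Shortest Marden→Fenn: Marden–Fenn = 6
Best Fenn to Neston: Fenn–Kelso–Neston costing 11
Total via Fenn: 6 + 11 = 17 min.

17 min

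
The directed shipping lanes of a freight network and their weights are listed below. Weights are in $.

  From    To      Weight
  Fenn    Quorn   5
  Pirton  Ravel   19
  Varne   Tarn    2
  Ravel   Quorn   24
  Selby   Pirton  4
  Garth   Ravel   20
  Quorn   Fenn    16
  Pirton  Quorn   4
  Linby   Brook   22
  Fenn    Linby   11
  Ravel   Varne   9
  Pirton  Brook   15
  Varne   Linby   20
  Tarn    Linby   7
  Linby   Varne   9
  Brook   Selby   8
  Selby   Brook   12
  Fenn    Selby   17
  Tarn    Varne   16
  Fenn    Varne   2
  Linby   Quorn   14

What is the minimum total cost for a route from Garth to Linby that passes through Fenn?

Shortest Garth→Fenn: Garth–Ravel–Quorn–Fenn = 60
Best Fenn to Linby: Fenn–Linby costing 11
Total via Fenn: 60 + 11 = $71.

$71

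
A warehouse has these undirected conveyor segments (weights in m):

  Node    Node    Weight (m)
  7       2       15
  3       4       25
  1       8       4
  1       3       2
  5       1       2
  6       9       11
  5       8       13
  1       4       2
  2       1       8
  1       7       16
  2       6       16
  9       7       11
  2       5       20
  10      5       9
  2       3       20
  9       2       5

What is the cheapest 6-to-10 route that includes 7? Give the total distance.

Shortest 6→7: 6–9–7 = 22
Best 7 to 10: 7–1–5–10 costing 27
Total via 7: 22 + 27 = 49 m.

49 m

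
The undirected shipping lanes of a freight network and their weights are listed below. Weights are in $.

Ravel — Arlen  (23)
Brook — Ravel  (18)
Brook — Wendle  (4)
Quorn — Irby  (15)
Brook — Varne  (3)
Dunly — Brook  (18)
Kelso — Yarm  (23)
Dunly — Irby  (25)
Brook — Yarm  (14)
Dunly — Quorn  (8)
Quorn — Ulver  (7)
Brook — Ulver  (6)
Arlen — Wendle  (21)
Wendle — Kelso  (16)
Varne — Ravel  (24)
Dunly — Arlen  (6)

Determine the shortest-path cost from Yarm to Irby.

Compare a few routes:
Yarm → Brook → Ulver → Quorn → Irby: 14+6+7+15 = 42
Yarm → Brook → Dunly → Quorn → Irby: 14+18+8+15 = 55
Yarm → Brook → Dunly → Irby: 14+18+25 = 57
The minimum is $42 via Yarm → Brook → Ulver → Quorn → Irby.

$42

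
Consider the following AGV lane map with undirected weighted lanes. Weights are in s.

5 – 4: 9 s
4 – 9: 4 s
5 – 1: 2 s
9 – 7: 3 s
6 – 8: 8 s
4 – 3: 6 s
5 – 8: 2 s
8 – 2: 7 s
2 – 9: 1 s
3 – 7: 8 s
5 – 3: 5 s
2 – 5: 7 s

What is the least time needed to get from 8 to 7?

11 s

Running Dijkstra from 8:
8: 0
5: 2  (via 8)
1: 4  (via 5)
2: 7  (via 8)
3: 7  (via 5)
6: 8  (via 8)
9: 8  (via 2)
4: 11  (via 5)
7: 11  (via 9)
Shortest route: 8 → 2 → 9 → 7 = 11 s.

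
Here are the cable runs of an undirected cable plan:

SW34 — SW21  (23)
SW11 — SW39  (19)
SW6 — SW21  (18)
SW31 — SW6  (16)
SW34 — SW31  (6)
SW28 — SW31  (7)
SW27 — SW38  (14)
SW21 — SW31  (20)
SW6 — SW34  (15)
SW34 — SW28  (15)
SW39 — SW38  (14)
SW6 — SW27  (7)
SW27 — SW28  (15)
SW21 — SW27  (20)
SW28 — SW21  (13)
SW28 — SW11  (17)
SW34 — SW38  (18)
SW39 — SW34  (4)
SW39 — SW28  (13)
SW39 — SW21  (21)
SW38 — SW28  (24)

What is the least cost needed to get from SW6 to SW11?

Shortest distances from SW6:
SW6: 0
SW27: 7  (via SW6)
SW34: 15  (via SW6)
SW31: 16  (via SW6)
SW21: 18  (via SW6)
SW39: 19  (via SW34)
SW38: 21  (via SW27)
SW28: 22  (via SW27)
SW11: 38  (via SW39)
Shortest route: SW6 → SW34 → SW39 → SW11 = 38.

38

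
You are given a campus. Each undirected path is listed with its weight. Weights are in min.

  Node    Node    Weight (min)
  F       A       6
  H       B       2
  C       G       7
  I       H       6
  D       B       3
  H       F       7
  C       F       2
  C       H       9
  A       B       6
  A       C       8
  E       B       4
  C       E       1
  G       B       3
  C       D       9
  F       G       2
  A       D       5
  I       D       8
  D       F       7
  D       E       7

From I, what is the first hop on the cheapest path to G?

H

Compare a few routes:
I–H–F–G: 6+7+2 = 15
I–D–B–G: 8+3+3 = 14
I–H–B–G: 6+2+3 = 11
The minimum is 11 min via I–H–B–G.
So from I the first move is to H.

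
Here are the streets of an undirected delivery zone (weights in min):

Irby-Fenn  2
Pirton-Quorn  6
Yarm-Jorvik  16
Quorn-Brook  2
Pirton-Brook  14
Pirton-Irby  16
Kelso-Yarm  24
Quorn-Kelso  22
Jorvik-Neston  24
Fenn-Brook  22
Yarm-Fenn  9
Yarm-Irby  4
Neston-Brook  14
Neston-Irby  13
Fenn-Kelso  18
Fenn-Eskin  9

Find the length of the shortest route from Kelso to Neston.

Candidate routes:
Kelso → Quorn → Brook → Neston: 22+2+14 = 38
Kelso → Fenn → Yarm → Irby → Neston: 18+9+4+13 = 44
Kelso → Fenn → Irby → Neston: 18+2+13 = 33
Kelso → Yarm → Irby → Neston: 24+4+13 = 41
Cheapest is Kelso → Fenn → Irby → Neston at 33 min.

33 min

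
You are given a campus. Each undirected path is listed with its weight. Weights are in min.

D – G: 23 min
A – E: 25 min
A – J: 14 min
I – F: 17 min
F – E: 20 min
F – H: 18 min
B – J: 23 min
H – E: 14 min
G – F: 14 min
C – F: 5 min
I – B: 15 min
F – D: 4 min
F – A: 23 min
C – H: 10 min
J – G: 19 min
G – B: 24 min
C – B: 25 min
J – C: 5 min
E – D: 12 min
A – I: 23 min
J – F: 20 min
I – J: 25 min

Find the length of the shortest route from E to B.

Compare a few routes:
E → D → F → C → J → B: 12+4+5+5+23 = 49
E → D → F → C → B: 12+4+5+25 = 46
E → D → F → I → B: 12+4+17+15 = 48
Cheapest is E → D → F → C → B at 46 min.

46 min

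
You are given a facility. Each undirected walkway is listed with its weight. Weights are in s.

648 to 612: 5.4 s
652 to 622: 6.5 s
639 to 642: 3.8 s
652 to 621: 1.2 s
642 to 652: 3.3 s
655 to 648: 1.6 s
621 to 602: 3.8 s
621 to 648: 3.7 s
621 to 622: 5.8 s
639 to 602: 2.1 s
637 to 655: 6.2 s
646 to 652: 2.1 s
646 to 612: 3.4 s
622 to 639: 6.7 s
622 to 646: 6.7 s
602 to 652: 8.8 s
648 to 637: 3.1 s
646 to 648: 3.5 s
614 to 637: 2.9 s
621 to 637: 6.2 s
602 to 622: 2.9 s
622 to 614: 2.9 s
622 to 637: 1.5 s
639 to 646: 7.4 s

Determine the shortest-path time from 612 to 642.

Enumerating some paths:
612 - 648 - 621 - 652 - 642: 5.4+3.7+1.2+3.3 = 13.6
612 - 646 - 652 - 642: 3.4+2.1+3.3 = 8.8
Cheapest is 612 - 646 - 652 - 642 at 8.8 s.

8.8 s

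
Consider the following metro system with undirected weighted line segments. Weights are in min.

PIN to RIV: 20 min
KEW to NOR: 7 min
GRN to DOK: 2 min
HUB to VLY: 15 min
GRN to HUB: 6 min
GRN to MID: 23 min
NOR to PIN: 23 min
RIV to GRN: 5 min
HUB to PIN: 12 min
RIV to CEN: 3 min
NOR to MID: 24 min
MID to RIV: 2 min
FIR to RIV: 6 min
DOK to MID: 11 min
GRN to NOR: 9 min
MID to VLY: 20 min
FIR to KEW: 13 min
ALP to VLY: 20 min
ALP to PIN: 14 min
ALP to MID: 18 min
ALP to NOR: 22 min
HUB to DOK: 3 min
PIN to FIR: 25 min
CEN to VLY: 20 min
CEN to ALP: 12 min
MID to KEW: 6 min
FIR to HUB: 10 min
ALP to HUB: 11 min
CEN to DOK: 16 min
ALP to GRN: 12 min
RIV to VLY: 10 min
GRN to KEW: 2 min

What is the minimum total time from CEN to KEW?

10 min

Settle nodes by increasing distance from CEN:
CEN: 0
RIV: 3  (via CEN)
MID: 5  (via RIV)
GRN: 8  (via RIV)
FIR: 9  (via RIV)
KEW: 10  (via GRN)
Shortest route: CEN–RIV–GRN–KEW = 10 min.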